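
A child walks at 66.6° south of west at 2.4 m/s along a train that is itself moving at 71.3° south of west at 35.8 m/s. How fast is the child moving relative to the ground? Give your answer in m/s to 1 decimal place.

38.2 m/s

Taking east as x and north as y: train velocity = (-11.478, -33.910) m/s; child velocity relative to train = (-0.953, -2.203) m/s.
Velocity relative to ground = (-11.478, -33.910) + (-0.953, -2.203) = (-12.431, -36.113) m/s.
Speed = |(-12.431, -36.113)| = 38.192 m/s.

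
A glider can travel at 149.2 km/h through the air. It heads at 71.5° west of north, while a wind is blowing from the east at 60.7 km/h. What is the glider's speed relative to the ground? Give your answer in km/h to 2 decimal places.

207.66 km/h

Taking east as x and north as y: velocity relative to the air = (-141.490, 47.342) km/h; the air relative to ground = (-60.700, 0.000) km/h.
Velocity relative to ground = (-141.490, 47.342) + (-60.700, 0.000) = (-202.190, 47.342) km/h.
Speed = |(-202.190, 47.342)| = 207.658 km/h.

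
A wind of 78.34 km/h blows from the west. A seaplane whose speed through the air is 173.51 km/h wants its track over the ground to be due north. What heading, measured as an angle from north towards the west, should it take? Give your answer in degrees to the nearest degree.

27°

The wind pushes perpendicular to the desired track; the heading must have a component into the wind equal to 78.34 km/h: 173.51 sin θ = 78.34.
sin θ = 0.4515, so θ = 26.840°.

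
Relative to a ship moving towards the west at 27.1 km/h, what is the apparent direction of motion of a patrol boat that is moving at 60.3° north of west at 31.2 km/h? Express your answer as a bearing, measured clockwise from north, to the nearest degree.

023°

Taking east as x and north as y: patrol boat velocity = (-15.458, 27.101) km/h; ship velocity = (-27.100, 0.000) km/h.
Velocity of patrol boat relative to ship = (-15.458, 27.101) − (-27.100, 0.000) = (11.642, 27.101) km/h.
Bearing = atan2(11.64, 27.10) = 23.25° clockwise from north.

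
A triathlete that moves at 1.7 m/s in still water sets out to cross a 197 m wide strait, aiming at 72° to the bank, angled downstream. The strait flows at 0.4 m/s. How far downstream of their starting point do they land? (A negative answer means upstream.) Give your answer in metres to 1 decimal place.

112.7 m

Perpendicular speed = 1.617 m/s; crossing time = 197 / 1.617 = 121.846 s.
Net downstream speed = 0.925 m/s.
Drift = 0.925 × 121.846 = 112.748 m (downstream).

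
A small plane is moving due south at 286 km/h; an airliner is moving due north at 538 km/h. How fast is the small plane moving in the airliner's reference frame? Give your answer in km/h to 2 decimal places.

Taking east as x and north as y: small plane velocity = (0.000, -286.000) km/h; airliner velocity = (0.000, 538.000) km/h.
Velocity of small plane relative to airliner = (0.000, -286.000) − (0.000, 538.000) = (0.000, -824.000) km/h.
Magnitude = |(0.000, -824.000)| = 824.000 km/h.

824.00 km/h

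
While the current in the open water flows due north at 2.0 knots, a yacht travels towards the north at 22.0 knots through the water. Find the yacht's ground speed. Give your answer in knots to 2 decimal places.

24.00 knots

Taking east as x and north as y: velocity relative to the water = (0.000, 22.000) knots; the water relative to ground = (0.000, 2.000) knots.
Velocity relative to ground = (0.000, 22.000) + (0.000, 2.000) = (0.000, 24.000) knots.
Speed = |(0.000, 24.000)| = 24.000 knots.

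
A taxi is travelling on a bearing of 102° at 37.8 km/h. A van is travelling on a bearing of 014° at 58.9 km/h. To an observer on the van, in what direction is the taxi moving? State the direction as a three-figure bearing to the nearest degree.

Taking east as x and north as y: taxi velocity = (36.974, -7.859) km/h; van velocity = (14.249, 57.150) km/h.
Velocity of taxi relative to van = (36.974, -7.859) − (14.249, 57.150) = (22.725, -65.009) km/h.
Bearing = atan2(22.72, -65.01) = 160.73° clockwise from north.

161°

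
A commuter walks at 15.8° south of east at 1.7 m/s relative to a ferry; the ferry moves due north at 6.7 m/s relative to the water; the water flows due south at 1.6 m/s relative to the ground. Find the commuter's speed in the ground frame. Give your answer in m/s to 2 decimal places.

4.92 m/s

In east/north components (m/s): commuter relative to ferry = (1.636, -0.463); ferry relative to water = (0.000, 6.700); water relative to ground = (0.000, -1.600).
Sum = (1.636, 4.637) m/s.
Speed = |(1.636, 4.637)| = 4.917 m/s.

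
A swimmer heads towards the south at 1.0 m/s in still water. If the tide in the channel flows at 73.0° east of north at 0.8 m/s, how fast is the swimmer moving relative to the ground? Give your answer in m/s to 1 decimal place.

Taking east as x and north as y: velocity relative to the water = (0.000, -1.000) m/s; the water relative to ground = (0.765, 0.234) m/s.
Velocity relative to ground = (0.000, -1.000) + (0.765, 0.234) = (0.765, -0.766) m/s.
Speed = |(0.765, -0.766)| = 1.083 m/s.

1.1 m/s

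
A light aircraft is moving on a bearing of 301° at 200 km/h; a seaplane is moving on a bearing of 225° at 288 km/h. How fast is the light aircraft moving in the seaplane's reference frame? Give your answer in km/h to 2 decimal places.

Taking east as x and north as y: light aircraft velocity = (-171.433, 103.008) km/h; seaplane velocity = (-203.647, -203.647) km/h.
Velocity of light aircraft relative to seaplane = (-171.433, 103.008) − (-203.647, -203.647) = (32.213, 306.654) km/h.
Magnitude = |(32.213, 306.654)| = 308.342 km/h.

308.34 km/h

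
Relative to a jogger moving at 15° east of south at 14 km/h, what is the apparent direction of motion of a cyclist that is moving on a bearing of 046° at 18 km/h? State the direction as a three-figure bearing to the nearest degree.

020°

Taking east as x and north as y: cyclist velocity = (12.948, 12.504) km/h; jogger velocity = (3.623, -13.523) km/h.
Velocity of cyclist relative to jogger = (12.948, 12.504) − (3.623, -13.523) = (9.325, 26.027) km/h.
Bearing = atan2(9.32, 26.03) = 19.71° clockwise from north.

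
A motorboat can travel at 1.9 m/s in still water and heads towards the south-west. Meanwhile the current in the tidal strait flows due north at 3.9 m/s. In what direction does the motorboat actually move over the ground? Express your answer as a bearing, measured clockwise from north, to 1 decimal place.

332.3°

Taking east as x and north as y: velocity relative to the water = (-1.344, -1.344) m/s; the water relative to ground = (0.000, 3.900) m/s.
Velocity relative to ground = (-1.344, -1.344) + (0.000, 3.900) = (-1.344, 2.556) m/s.
Bearing = atan2(-1.34, 2.56) = 332.28° clockwise from north.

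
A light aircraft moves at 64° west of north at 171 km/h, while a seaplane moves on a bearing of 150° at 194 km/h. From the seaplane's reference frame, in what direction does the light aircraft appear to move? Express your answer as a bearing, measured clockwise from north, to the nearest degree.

314°

Taking east as x and north as y: light aircraft velocity = (-153.694, 74.961) km/h; seaplane velocity = (97.000, -168.009) km/h.
Velocity of light aircraft relative to seaplane = (-153.694, 74.961) − (97.000, -168.009) = (-250.694, 242.970) km/h.
Bearing = atan2(-250.69, 242.97) = 314.10° clockwise from north.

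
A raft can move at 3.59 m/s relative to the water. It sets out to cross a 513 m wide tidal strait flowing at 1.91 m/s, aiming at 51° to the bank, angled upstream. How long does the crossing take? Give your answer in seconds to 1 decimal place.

The component of the raft's velocity perpendicular to the bank is 3.59 × sin 51° = 2.790 m/s.
Only the cross-stream component determines the crossing time; the current contributes nothing perpendicular to the bank.
Time = 513 / 2.790 = 183.874 s.

183.9 s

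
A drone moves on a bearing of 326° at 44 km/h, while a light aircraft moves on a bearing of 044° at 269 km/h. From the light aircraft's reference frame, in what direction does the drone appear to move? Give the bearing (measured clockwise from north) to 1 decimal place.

Taking east as x and north as y: drone velocity = (-24.604, 36.478) km/h; light aircraft velocity = (186.863, 193.502) km/h.
Velocity of drone relative to light aircraft = (-24.604, 36.478) − (186.863, 193.502) = (-211.468, -157.025) km/h.
Bearing = atan2(-211.47, -157.02) = 233.40° clockwise from north.

233.4°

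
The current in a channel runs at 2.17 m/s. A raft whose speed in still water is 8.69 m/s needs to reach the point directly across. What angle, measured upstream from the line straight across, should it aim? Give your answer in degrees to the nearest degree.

14°

To cancel the current, the upstream component of the raft's velocity must equal the flow: 8.69 sin θ = 2.17.
sin θ = 2.17 / 8.69 = 0.2497.
θ = arcsin(0.2497) = 14.460°.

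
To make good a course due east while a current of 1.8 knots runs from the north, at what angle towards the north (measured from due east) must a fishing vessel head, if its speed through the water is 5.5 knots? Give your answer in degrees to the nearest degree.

19°

The current pushes perpendicular to the desired track; the heading must have a component into the current equal to 1.8 knots: 5.5 sin θ = 1.8.
sin θ = 0.3273, so θ = 19.103°.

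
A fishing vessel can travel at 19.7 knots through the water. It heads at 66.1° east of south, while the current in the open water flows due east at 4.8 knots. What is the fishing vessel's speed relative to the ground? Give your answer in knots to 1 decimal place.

24.2 knots

Taking east as x and north as y: velocity relative to the water = (18.011, -7.981) knots; the water relative to ground = (4.800, 0.000) knots.
Velocity relative to ground = (18.011, -7.981) + (4.800, 0.000) = (22.811, -7.981) knots.
Speed = |(22.811, -7.981)| = 24.167 knots.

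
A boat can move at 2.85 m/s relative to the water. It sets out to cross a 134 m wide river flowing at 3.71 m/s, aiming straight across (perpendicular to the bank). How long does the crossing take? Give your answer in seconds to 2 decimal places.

The component of the boat's velocity perpendicular to the bank is 2.85 m/s.
The flow acts along the bank and has no component across it.
Time = 134 / 2.850 = 47.018 s.

47.02 s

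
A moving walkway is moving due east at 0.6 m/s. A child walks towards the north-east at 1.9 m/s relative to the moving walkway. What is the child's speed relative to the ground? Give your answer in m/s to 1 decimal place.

2.4 m/s

Taking east as x and north as y: moving walkway velocity = (0.600, 0.000) m/s; child velocity relative to moving walkway = (1.344, 1.344) m/s.
Velocity relative to ground = (0.600, 0.000) + (1.344, 1.344) = (1.944, 1.344) m/s.
Speed = |(1.944, 1.344)| = 2.363 m/s.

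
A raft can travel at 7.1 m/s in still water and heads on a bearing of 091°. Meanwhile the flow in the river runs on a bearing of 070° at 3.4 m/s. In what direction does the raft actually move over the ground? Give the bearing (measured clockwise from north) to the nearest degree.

084°

Taking east as x and north as y: velocity relative to the water = (7.099, -0.124) m/s; the water relative to ground = (3.195, 1.163) m/s.
Velocity relative to ground = (7.099, -0.124) + (3.195, 1.163) = (10.294, 1.039) m/s.
Bearing = atan2(10.29, 1.04) = 84.24° clockwise from north.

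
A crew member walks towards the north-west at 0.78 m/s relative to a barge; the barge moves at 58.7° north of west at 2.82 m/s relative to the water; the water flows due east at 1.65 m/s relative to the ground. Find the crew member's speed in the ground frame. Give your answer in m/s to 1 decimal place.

In east/north components (m/s): crew member relative to barge = (-0.552, 0.552); barge relative to water = (-1.465, 2.410); water relative to ground = (1.650, 0.000).
Sum = (-0.367, 2.961) m/s.
Speed = |(-0.367, 2.961)| = 2.984 m/s.

3.0 m/s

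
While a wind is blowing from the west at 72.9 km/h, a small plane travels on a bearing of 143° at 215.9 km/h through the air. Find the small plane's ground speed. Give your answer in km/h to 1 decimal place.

266.2 km/h

Taking east as x and north as y: velocity relative to the air = (129.932, -172.425) km/h; the air relative to ground = (72.900, 0.000) km/h.
Velocity relative to ground = (129.932, -172.425) + (72.900, 0.000) = (202.832, -172.425) km/h.
Speed = |(202.832, -172.425)| = 266.217 km/h.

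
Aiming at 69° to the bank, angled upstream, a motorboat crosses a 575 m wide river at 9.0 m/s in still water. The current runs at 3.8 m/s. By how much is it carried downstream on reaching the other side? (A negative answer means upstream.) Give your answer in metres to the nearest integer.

39 m

Perpendicular speed = 8.402 m/s; crossing time = 575 / 8.402 = 68.434 s.
Net downstream speed = 0.575 m/s.
Drift = 0.575 × 68.434 = 39.328 m (downstream).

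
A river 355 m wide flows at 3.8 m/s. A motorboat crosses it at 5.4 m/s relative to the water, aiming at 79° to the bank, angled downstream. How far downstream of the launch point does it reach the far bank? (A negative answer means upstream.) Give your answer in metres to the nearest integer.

Perpendicular speed = 5.301 m/s; crossing time = 355 / 5.301 = 66.971 s.
Net downstream speed = 4.830 m/s.
Drift = 4.830 × 66.971 = 323.496 m (downstream).

323 m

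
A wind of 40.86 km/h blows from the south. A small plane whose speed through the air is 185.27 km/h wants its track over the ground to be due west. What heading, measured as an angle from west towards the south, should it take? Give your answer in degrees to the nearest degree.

The wind pushes perpendicular to the desired track; the heading must have a component into the wind equal to 40.86 km/h: 185.27 sin θ = 40.86.
sin θ = 0.2205, so θ = 12.741°.

13°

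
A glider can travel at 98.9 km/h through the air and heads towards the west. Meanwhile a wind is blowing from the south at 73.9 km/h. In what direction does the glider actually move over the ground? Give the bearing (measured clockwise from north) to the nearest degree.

Taking east as x and north as y: velocity relative to the air = (-98.900, 0.000) km/h; the air relative to ground = (0.000, 73.900) km/h.
Velocity relative to ground = (-98.900, 0.000) + (0.000, 73.900) = (-98.900, 73.900) km/h.
Bearing = atan2(-98.90, 73.90) = 306.77° clockwise from north.

307°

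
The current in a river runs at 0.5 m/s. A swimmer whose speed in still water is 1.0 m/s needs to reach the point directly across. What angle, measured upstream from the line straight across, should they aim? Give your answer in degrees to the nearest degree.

30°

To cancel the current, the upstream component of the swimmer's velocity must equal the flow: 1.0 sin θ = 0.5.
sin θ = 0.5 / 1.0 = 0.5000.
θ = arcsin(0.5000) = 30.000°.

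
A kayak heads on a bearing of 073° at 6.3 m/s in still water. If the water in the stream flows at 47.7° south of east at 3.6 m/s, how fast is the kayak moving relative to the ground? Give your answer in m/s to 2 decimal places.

Taking east as x and north as y: velocity relative to the water = (6.025, 1.842) m/s; the water relative to ground = (2.423, -2.663) m/s.
Velocity relative to ground = (6.025, 1.842) + (2.423, -2.663) = (8.448, -0.821) m/s.
Speed = |(8.448, -0.821)| = 8.487 m/s.

8.49 m/s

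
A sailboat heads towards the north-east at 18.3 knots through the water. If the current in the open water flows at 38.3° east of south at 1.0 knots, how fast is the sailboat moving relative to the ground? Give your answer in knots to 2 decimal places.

Taking east as x and north as y: velocity relative to the water = (12.940, 12.940) knots; the water relative to ground = (0.620, -0.785) knots.
Velocity relative to ground = (12.940, 12.940) + (0.620, -0.785) = (13.560, 12.155) knots.
Speed = |(13.560, 12.155)| = 18.210 knots.

18.21 knots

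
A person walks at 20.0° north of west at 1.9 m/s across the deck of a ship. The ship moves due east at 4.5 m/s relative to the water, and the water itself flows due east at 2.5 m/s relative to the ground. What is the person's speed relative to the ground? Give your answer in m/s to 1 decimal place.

In east/north components (m/s): person relative to ship = (-1.785, 0.650); ship relative to water = (4.500, 0.000); water relative to ground = (2.500, 0.000).
Sum = (5.215, 0.650) m/s.
Speed = |(5.215, 0.650)| = 5.255 m/s.

5.3 m/s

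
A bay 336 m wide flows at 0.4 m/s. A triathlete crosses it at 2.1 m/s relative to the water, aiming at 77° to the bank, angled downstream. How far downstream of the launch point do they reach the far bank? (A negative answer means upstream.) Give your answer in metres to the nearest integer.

Perpendicular speed = 2.046 m/s; crossing time = 336 / 2.046 = 164.209 s.
Net downstream speed = 0.872 m/s.
Drift = 0.872 × 164.209 = 143.255 m (downstream).

143 m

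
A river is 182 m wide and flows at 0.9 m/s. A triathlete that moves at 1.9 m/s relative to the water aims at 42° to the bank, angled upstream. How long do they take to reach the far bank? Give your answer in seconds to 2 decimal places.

143.16 s

The component of the triathlete's velocity perpendicular to the bank is 1.9 × sin 42° = 1.271 m/s.
The current is parallel to the bank, so it does not affect the crossing time.
Time = 182 / 1.271 = 143.155 s.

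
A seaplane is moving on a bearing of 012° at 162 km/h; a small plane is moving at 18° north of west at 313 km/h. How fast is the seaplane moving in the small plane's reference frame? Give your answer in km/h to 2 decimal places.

Taking east as x and north as y: seaplane velocity = (33.682, 158.460) km/h; small plane velocity = (-297.681, 96.722) km/h.
Velocity of seaplane relative to small plane = (33.682, 158.460) − (-297.681, 96.722) = (331.362, 61.738) km/h.
Magnitude = |(331.362, 61.738)| = 337.065 km/h.

337.06 km/h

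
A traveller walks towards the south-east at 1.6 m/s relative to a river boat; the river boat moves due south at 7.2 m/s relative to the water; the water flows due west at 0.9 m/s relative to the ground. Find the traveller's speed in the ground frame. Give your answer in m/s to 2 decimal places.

In east/north components (m/s): traveller relative to river boat = (1.131, -1.131); river boat relative to water = (0.000, -7.200); water relative to ground = (-0.900, 0.000).
Sum = (0.231, -8.331) m/s.
Speed = |(0.231, -8.331)| = 8.335 m/s.

8.33 m/s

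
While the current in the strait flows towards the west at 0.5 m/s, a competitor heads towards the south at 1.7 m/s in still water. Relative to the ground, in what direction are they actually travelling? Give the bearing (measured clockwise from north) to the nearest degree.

196°

Taking east as x and north as y: velocity relative to the water = (0.000, -1.700) m/s; the water relative to ground = (-0.500, 0.000) m/s.
Velocity relative to ground = (0.000, -1.700) + (-0.500, 0.000) = (-0.500, -1.700) m/s.
Bearing = atan2(-0.50, -1.70) = 196.39° clockwise from north.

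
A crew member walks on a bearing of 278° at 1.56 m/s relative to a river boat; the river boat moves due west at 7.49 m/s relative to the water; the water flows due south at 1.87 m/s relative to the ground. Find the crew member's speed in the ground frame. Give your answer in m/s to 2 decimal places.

In east/north components (m/s): crew member relative to river boat = (-1.545, 0.217); river boat relative to water = (-7.490, 0.000); water relative to ground = (0.000, -1.870).
Sum = (-9.035, -1.653) m/s.
Speed = |(-9.035, -1.653)| = 9.185 m/s.

9.18 m/s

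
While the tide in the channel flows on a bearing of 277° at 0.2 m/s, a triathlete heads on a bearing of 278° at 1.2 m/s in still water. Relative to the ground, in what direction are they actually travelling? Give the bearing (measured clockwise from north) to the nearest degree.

278°

Taking east as x and north as y: velocity relative to the water = (-1.188, 0.167) m/s; the water relative to ground = (-0.199, 0.024) m/s.
Velocity relative to ground = (-1.188, 0.167) + (-0.199, 0.024) = (-1.387, 0.191) m/s.
Bearing = atan2(-1.39, 0.19) = 277.86° clockwise from north.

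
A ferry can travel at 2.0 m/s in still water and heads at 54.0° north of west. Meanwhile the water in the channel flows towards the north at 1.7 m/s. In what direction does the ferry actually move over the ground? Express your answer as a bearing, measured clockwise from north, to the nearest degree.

Taking east as x and north as y: velocity relative to the water = (-1.176, 1.618) m/s; the water relative to ground = (0.000, 1.700) m/s.
Velocity relative to ground = (-1.176, 1.618) + (0.000, 1.700) = (-1.176, 3.318) m/s.
Bearing = atan2(-1.18, 3.32) = 340.49° clockwise from north.

340°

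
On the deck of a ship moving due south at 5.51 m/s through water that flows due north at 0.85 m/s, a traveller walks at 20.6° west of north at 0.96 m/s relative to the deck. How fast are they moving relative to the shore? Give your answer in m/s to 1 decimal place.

In east/north components (m/s): traveller relative to ship = (-0.338, 0.899); ship relative to water = (0.000, -5.510); water relative to ground = (0.000, 0.850).
Sum = (-0.338, -3.761) m/s.
Speed = |(-0.338, -3.761)| = 3.777 m/s.

3.8 m/s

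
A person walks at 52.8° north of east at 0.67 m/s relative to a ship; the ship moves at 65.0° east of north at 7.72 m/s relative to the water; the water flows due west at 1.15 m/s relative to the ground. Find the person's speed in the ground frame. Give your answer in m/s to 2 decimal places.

In east/north components (m/s): person relative to ship = (0.405, 0.534); ship relative to water = (6.997, 3.263); water relative to ground = (-1.150, 0.000).
Sum = (6.252, 3.796) m/s.
Speed = |(6.252, 3.796)| = 7.314 m/s.

7.31 m/s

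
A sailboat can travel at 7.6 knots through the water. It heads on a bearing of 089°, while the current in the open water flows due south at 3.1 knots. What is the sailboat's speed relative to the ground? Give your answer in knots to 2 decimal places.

8.16 knots

Taking east as x and north as y: velocity relative to the water = (7.599, 0.133) knots; the water relative to ground = (0.000, -3.100) knots.
Velocity relative to ground = (7.599, 0.133) + (0.000, -3.100) = (7.599, -2.967) knots.
Speed = |(7.599, -2.967)| = 8.158 knots.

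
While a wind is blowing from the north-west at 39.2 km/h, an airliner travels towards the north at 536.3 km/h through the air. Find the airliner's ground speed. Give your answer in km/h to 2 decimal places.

Taking east as x and north as y: velocity relative to the air = (0.000, 536.300) km/h; the air relative to ground = (27.719, -27.719) km/h.
Velocity relative to ground = (0.000, 536.300) + (27.719, -27.719) = (27.719, 508.581) km/h.
Speed = |(27.719, 508.581)| = 509.336 km/h.

509.34 km/h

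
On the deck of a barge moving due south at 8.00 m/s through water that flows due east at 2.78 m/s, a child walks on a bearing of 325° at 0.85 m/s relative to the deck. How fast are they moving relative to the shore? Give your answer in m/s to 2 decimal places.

In east/north components (m/s): child relative to barge = (-0.488, 0.696); barge relative to water = (0.000, -8.000); water relative to ground = (2.780, 0.000).
Sum = (2.292, -7.304) m/s.
Speed = |(2.292, -7.304)| = 7.655 m/s.

7.66 m/s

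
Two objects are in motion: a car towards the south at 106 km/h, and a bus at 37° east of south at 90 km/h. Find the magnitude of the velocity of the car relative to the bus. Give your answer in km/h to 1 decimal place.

Taking east as x and north as y: car velocity = (0.000, -106.000) km/h; bus velocity = (54.163, -71.877) km/h.
Velocity of car relative to bus = (0.000, -106.000) − (54.163, -71.877) = (-54.163, -34.123) km/h.
Magnitude = |(-54.163, -34.123)| = 64.016 km/h.

64.0 km/h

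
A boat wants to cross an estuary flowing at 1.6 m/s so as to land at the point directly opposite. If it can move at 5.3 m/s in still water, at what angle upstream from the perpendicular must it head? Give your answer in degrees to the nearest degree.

To cancel the current, the upstream component of the boat's velocity must equal the flow: 5.3 sin θ = 1.6.
sin θ = 1.6 / 5.3 = 0.3019.
θ = arcsin(0.3019) = 17.571°.

18°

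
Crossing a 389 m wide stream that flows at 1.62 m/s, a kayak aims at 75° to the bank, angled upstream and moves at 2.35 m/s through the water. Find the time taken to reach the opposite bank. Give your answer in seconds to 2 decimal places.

171.37 s

The component of the kayak's velocity perpendicular to the bank is 2.35 × sin 75° = 2.270 m/s.
Only the cross-stream component determines the crossing time; the current contributes nothing perpendicular to the bank.
Time = 389 / 2.270 = 171.371 s.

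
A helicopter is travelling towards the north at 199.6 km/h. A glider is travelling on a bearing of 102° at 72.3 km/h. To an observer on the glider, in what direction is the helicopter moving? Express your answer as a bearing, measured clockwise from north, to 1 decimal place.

Taking east as x and north as y: helicopter velocity = (0.000, 199.600) km/h; glider velocity = (70.720, -15.032) km/h.
Velocity of helicopter relative to glider = (0.000, 199.600) − (70.720, -15.032) = (-70.720, 214.632) km/h.
Bearing = atan2(-70.72, 214.63) = 341.76° clockwise from north.

341.8°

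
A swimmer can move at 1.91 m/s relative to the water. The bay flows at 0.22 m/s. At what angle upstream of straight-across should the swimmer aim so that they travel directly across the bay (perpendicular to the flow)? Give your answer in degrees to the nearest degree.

7°

To cancel the current, the upstream component of the swimmer's velocity must equal the flow: 1.91 sin θ = 0.22.
sin θ = 0.22 / 1.91 = 0.1152.
θ = arcsin(0.1152) = 6.614°.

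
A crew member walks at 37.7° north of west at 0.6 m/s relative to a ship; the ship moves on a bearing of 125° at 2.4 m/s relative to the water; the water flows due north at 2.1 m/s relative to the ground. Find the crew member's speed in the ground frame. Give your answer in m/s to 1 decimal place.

In east/north components (m/s): crew member relative to ship = (-0.475, 0.367); ship relative to water = (1.966, -1.377); water relative to ground = (0.000, 2.100).
Sum = (1.491, 1.090) m/s.
Speed = |(1.491, 1.090)| = 1.847 m/s.

1.8 m/s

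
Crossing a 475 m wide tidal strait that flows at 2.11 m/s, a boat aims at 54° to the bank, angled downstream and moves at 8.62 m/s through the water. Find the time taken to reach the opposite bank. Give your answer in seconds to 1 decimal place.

68.1 s

The component of the boat's velocity perpendicular to the bank is 8.62 × sin 54° = 6.974 m/s.
The current is parallel to the bank, so it does not affect the crossing time.
Time = 475 / 6.974 = 68.113 s.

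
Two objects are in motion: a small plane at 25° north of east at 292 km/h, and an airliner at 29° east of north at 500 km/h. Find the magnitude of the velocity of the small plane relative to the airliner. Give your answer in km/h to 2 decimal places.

314.69 km/h

Taking east as x and north as y: small plane velocity = (264.642, 123.405) km/h; airliner velocity = (242.405, 437.310) km/h.
Velocity of small plane relative to airliner = (264.642, 123.405) − (242.405, 437.310) = (22.237, -313.905) km/h.
Magnitude = |(22.237, -313.905)| = 314.692 km/h.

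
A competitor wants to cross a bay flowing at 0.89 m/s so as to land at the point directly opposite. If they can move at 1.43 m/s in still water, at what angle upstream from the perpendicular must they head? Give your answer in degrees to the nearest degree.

38°

To cancel the current, the upstream component of the competitor's velocity must equal the flow: 1.43 sin θ = 0.89.
sin θ = 0.89 / 1.43 = 0.6224.
θ = arcsin(0.6224) = 38.490°.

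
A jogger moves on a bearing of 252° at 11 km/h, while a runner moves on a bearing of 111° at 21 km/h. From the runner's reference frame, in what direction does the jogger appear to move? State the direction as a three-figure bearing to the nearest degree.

Taking east as x and north as y: jogger velocity = (-10.462, -3.399) km/h; runner velocity = (19.605, -7.526) km/h.
Velocity of jogger relative to runner = (-10.462, -3.399) − (19.605, -7.526) = (-30.067, 4.127) km/h.
Bearing = atan2(-30.07, 4.13) = 277.81° clockwise from north.

278°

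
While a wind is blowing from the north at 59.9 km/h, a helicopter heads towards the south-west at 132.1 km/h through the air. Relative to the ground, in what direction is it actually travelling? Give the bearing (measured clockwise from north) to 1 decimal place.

211.4°

Taking east as x and north as y: velocity relative to the air = (-93.409, -93.409) km/h; the air relative to ground = (0.000, -59.900) km/h.
Velocity relative to ground = (-93.409, -93.409) + (0.000, -59.900) = (-93.409, -153.309) km/h.
Bearing = atan2(-93.41, -153.31) = 211.35° clockwise from north.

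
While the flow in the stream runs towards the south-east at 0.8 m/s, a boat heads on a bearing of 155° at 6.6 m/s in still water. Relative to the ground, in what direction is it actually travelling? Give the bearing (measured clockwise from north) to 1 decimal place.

152.9°

Taking east as x and north as y: velocity relative to the water = (2.789, -5.982) m/s; the water relative to ground = (0.566, -0.566) m/s.
Velocity relative to ground = (2.789, -5.982) + (0.566, -0.566) = (3.355, -6.547) m/s.
Bearing = atan2(3.35, -6.55) = 152.87° clockwise from north.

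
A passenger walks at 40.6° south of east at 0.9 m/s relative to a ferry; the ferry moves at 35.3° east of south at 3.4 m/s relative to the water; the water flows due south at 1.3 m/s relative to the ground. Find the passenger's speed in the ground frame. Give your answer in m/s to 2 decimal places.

In east/north components (m/s): passenger relative to ferry = (0.683, -0.586); ferry relative to water = (1.965, -2.775); water relative to ground = (0.000, -1.300).
Sum = (2.648, -4.661) m/s.
Speed = |(2.648, -4.661)| = 5.360 m/s.

5.36 m/s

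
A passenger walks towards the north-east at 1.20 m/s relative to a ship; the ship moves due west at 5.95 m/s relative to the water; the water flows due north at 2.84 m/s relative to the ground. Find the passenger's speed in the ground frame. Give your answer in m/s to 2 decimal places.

6.30 m/s

In east/north components (m/s): passenger relative to ship = (0.849, 0.849); ship relative to water = (-5.950, 0.000); water relative to ground = (0.000, 2.840).
Sum = (-5.101, 3.689) m/s.
Speed = |(-5.101, 3.689)| = 6.295 m/s.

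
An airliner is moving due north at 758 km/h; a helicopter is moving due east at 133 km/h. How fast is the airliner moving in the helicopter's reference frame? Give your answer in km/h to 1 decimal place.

Taking east as x and north as y: airliner velocity = (0.000, 758.000) km/h; helicopter velocity = (133.000, 0.000) km/h.
Velocity of airliner relative to helicopter = (0.000, 758.000) − (133.000, 0.000) = (-133.000, 758.000) km/h.
Magnitude = |(-133.000, 758.000)| = 769.580 km/h.

769.6 km/h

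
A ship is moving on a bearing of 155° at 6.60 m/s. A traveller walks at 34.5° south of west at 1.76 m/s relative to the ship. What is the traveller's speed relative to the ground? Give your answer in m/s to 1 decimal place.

7.1 m/s

Taking east as x and north as y: ship velocity = (2.789, -5.982) m/s; traveller velocity relative to ship = (-1.450, -0.997) m/s.
Velocity relative to ground = (2.789, -5.982) + (-1.450, -0.997) = (1.339, -6.979) m/s.
Speed = |(1.339, -6.979)| = 7.106 m/s.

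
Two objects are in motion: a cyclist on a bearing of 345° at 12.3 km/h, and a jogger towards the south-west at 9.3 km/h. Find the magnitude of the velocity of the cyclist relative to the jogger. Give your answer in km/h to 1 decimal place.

Taking east as x and north as y: cyclist velocity = (-3.183, 11.881) km/h; jogger velocity = (-6.576, -6.576) km/h.
Velocity of cyclist relative to jogger = (-3.183, 11.881) − (-6.576, -6.576) = (3.393, 18.457) km/h.
Magnitude = |(3.393, 18.457)| = 18.766 km/h.

18.8 km/h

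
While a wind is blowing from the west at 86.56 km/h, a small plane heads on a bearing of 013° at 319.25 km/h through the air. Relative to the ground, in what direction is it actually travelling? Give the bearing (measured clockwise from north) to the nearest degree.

Taking east as x and north as y: velocity relative to the air = (71.816, 311.068) km/h; the air relative to ground = (86.560, 0.000) km/h.
Velocity relative to ground = (71.816, 311.068) + (86.560, 0.000) = (158.376, 311.068) km/h.
Bearing = atan2(158.38, 311.07) = 26.98° clockwise from north.

027°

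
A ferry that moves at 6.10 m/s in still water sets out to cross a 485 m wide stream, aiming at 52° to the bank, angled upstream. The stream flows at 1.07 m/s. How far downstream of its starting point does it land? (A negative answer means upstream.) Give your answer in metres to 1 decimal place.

Perpendicular speed = 4.807 m/s; crossing time = 485 / 4.807 = 100.897 s.
Net downstream speed = -2.686 m/s.
Drift = -2.686 × 100.897 = -270.963 m (upstream).

-271.0 m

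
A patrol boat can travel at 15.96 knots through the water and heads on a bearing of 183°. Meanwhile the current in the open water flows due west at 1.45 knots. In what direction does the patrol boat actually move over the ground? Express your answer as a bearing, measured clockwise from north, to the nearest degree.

188°

Taking east as x and north as y: velocity relative to the water = (-0.835, -15.938) knots; the water relative to ground = (-1.450, 0.000) knots.
Velocity relative to ground = (-0.835, -15.938) + (-1.450, 0.000) = (-2.285, -15.938) knots.
Bearing = atan2(-2.29, -15.94) = 188.16° clockwise from north.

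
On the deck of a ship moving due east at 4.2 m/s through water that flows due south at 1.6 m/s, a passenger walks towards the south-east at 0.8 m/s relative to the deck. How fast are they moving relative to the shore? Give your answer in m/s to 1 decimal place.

In east/north components (m/s): passenger relative to ship = (0.566, -0.566); ship relative to water = (4.200, 0.000); water relative to ground = (0.000, -1.600).
Sum = (4.766, -2.166) m/s.
Speed = |(4.766, -2.166)| = 5.235 m/s.

5.2 m/s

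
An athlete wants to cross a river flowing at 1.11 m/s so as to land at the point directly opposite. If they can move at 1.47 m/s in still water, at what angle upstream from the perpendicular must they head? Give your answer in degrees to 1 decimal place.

To cancel the current, the upstream component of the athlete's velocity must equal the flow: 1.47 sin θ = 1.11.
sin θ = 1.11 / 1.47 = 0.7551.
θ = arcsin(0.7551) = 49.034°.

49.0°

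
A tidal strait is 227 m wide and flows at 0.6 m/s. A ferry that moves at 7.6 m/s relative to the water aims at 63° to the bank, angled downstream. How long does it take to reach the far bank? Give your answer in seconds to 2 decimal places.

33.52 s

The component of the ferry's velocity perpendicular to the bank is 7.6 × sin 63° = 6.772 m/s.
Only the cross-stream component determines the crossing time; the current contributes nothing perpendicular to the bank.
Time = 227 / 6.772 = 33.522 s.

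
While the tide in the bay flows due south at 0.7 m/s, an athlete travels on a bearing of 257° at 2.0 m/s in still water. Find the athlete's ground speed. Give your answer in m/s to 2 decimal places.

2.26 m/s

Taking east as x and north as y: velocity relative to the water = (-1.949, -0.450) m/s; the water relative to ground = (0.000, -0.700) m/s.
Velocity relative to ground = (-1.949, -0.450) + (0.000, -0.700) = (-1.949, -1.150) m/s.
Speed = |(-1.949, -1.150)| = 2.263 m/s.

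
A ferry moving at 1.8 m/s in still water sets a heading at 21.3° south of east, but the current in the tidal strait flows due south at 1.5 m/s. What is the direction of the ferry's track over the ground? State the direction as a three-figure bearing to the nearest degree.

142°

Taking east as x and north as y: velocity relative to the water = (1.677, -0.654) m/s; the water relative to ground = (0.000, -1.500) m/s.
Velocity relative to ground = (1.677, -0.654) + (0.000, -1.500) = (1.677, -2.154) m/s.
Bearing = atan2(1.68, -2.15) = 142.09° clockwise from north.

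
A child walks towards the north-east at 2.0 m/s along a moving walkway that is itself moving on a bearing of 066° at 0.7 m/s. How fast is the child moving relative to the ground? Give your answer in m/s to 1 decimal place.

2.7 m/s

Taking east as x and north as y: moving walkway velocity = (0.639, 0.285) m/s; child velocity relative to moving walkway = (1.414, 1.414) m/s.
Velocity relative to ground = (0.639, 0.285) + (1.414, 1.414) = (2.054, 1.699) m/s.
Speed = |(2.054, 1.699)| = 2.665 m/s.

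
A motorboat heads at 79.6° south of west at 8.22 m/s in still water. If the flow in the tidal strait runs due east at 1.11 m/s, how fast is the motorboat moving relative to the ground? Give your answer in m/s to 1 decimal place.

8.1 m/s

Taking east as x and north as y: velocity relative to the water = (-1.484, -8.085) m/s; the water relative to ground = (1.110, 0.000) m/s.
Velocity relative to ground = (-1.484, -8.085) + (1.110, 0.000) = (-0.374, -8.085) m/s.
Speed = |(-0.374, -8.085)| = 8.094 m/s.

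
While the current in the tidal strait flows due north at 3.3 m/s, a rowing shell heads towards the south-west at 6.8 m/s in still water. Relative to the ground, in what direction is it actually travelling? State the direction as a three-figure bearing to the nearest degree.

253°

Taking east as x and north as y: velocity relative to the water = (-4.808, -4.808) m/s; the water relative to ground = (0.000, 3.300) m/s.
Velocity relative to ground = (-4.808, -4.808) + (0.000, 3.300) = (-4.808, -1.508) m/s.
Bearing = atan2(-4.81, -1.51) = 252.58° clockwise from north.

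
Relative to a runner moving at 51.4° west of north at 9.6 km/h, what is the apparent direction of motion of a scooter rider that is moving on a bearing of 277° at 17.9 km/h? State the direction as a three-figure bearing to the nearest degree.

250°

Taking east as x and north as y: scooter rider velocity = (-17.767, 2.181) km/h; runner velocity = (-7.503, 5.989) km/h.
Velocity of scooter rider relative to runner = (-17.767, 2.181) − (-7.503, 5.989) = (-10.264, -3.808) km/h.
Bearing = atan2(-10.26, -3.81) = 249.65° clockwise from north.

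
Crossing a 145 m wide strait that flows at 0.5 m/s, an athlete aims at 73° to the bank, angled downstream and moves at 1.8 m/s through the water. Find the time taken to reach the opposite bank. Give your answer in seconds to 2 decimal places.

84.24 s

The component of the athlete's velocity perpendicular to the bank is 1.8 × sin 73° = 1.721 m/s.
The flow acts along the bank and has no component across it.
Time = 145 / 1.721 = 84.236 s.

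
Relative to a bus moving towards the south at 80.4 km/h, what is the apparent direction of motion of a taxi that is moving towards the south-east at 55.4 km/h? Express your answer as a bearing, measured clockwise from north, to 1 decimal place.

Taking east as x and north as y: taxi velocity = (39.174, -39.174) km/h; bus velocity = (0.000, -80.400) km/h.
Velocity of taxi relative to bus = (39.174, -39.174) − (0.000, -80.400) = (39.174, 41.226) km/h.
Bearing = atan2(39.17, 41.23) = 43.54° clockwise from north.

043.5°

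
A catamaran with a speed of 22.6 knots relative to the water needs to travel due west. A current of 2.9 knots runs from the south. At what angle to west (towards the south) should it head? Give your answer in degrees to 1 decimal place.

The current pushes perpendicular to the desired track; the heading must have a component into the current equal to 2.9 knots: 22.6 sin θ = 2.9.
sin θ = 0.1283, so θ = 7.372°.

7.4°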